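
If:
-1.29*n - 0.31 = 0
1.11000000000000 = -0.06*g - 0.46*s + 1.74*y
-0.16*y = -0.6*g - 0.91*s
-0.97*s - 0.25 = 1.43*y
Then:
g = 1.51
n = -0.24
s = -0.92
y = 0.45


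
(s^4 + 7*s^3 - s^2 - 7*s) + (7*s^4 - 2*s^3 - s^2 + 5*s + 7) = 8*s^4 + 5*s^3 - 2*s^2 - 2*s + 7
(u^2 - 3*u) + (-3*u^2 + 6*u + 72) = -2*u^2 + 3*u + 72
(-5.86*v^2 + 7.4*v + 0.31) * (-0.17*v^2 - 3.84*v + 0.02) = 0.9962*v^4 + 21.2444*v^3 - 28.5859*v^2 - 1.0424*v + 0.0062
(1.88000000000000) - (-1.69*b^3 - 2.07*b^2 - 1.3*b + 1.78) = 1.69*b^3 + 2.07*b^2 + 1.3*b + 0.0999999999999999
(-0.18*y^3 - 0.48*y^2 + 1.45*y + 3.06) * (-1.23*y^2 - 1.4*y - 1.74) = 0.2214*y^5 + 0.8424*y^4 - 0.7983*y^3 - 4.9586*y^2 - 6.807*y - 5.3244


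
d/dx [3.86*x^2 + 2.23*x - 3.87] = 7.72*x + 2.23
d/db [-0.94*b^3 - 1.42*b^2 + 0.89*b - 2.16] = -2.82*b^2 - 2.84*b + 0.89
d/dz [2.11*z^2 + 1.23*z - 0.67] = 4.22*z + 1.23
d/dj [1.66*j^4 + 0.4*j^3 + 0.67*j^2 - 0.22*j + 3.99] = 6.64*j^3 + 1.2*j^2 + 1.34*j - 0.22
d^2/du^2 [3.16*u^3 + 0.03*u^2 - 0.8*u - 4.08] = 18.96*u + 0.06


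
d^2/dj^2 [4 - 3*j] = 0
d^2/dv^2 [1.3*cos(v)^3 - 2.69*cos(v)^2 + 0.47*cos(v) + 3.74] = -1.445*cos(v) + 5.38*cos(2*v) - 2.925*cos(3*v)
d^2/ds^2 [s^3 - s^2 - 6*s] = 6*s - 2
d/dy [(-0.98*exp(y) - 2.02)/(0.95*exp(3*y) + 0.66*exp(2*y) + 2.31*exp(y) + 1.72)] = (1.862*exp(3*y) + 6.4038*exp(2*y) + 2.6664*exp(y) + 2.9806)*exp(y)/(0.9025*exp(6*y) + 1.254*exp(5*y) + 4.8246*exp(4*y) + 6.3172*exp(3*y) + 7.6065*exp(2*y) + 7.9464*exp(y) + 2.9584)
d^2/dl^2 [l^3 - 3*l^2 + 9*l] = 6*l - 6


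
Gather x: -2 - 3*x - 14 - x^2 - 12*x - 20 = -x^2 - 15*x - 36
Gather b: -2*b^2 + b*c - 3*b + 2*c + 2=-2*b^2 + b*(c - 3) + 2*c + 2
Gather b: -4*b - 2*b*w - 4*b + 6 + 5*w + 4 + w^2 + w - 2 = b*(-2*w - 8) + w^2 + 6*w + 8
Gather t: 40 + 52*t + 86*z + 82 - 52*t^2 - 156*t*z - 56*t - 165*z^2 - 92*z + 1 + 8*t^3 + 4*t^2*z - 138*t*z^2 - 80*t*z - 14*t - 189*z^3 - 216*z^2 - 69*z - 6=8*t^3 + t^2*(4*z - 52) + t*(-138*z^2 - 236*z - 18) - 189*z^3 - 381*z^2 - 75*z + 117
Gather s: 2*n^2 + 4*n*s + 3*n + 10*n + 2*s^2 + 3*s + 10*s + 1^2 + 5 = 2*n^2 + 13*n + 2*s^2 + s*(4*n + 13) + 6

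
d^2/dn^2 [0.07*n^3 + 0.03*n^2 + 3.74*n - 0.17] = 0.42*n + 0.06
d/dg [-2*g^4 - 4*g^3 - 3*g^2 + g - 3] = -8*g^3 - 12*g^2 - 6*g + 1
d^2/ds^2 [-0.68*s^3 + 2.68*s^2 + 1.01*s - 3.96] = 5.36 - 4.08*s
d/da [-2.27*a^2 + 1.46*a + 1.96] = 1.46 - 4.54*a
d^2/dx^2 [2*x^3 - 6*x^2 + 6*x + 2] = 12*x - 12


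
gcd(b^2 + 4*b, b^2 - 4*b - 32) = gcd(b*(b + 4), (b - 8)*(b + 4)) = b + 4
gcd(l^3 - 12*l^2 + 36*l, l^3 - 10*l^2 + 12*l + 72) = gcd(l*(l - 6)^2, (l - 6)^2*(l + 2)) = l^2 - 12*l + 36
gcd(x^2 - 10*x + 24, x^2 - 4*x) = x - 4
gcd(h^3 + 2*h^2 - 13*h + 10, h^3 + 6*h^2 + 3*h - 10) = h^2 + 4*h - 5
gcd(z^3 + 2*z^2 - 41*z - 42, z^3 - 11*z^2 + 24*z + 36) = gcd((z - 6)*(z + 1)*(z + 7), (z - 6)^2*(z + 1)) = z^2 - 5*z - 6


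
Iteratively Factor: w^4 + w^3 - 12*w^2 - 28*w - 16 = (w + 1)*(w^3 - 12*w - 16) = (w + 1)*(w + 2)*(w^2 - 2*w - 8) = (w - 4)*(w + 1)*(w + 2)*(w + 2)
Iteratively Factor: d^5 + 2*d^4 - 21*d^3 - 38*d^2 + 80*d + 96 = (d - 4)*(d^4 + 6*d^3 + 3*d^2 - 26*d - 24) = (d - 4)*(d - 2)*(d^3 + 8*d^2 + 19*d + 12) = (d - 4)*(d - 2)*(d + 1)*(d^2 + 7*d + 12) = (d - 4)*(d - 2)*(d + 1)*(d + 3)*(d + 4)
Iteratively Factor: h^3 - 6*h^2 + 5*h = (h)*(h^2 - 6*h + 5) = h*(h - 5)*(h - 1)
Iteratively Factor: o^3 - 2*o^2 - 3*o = (o + 1)*(o^2 - 3*o) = (o - 3)*(o + 1)*(o)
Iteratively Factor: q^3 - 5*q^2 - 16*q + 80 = (q - 4)*(q^2 - q - 20) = (q - 5)*(q - 4)*(q + 4)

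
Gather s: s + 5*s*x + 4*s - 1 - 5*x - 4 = s*(5*x + 5) - 5*x - 5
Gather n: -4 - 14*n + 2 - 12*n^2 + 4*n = -12*n^2 - 10*n - 2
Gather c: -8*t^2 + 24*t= -8*t^2 + 24*t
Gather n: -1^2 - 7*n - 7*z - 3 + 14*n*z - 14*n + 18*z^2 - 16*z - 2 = n*(14*z - 21) + 18*z^2 - 23*z - 6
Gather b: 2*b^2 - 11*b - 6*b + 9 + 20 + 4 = 2*b^2 - 17*b + 33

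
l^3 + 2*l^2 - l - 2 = (l - 1)*(l + 1)*(l + 2)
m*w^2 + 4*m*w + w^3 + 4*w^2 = w*(m + w)*(w + 4)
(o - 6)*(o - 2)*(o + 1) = o^3 - 7*o^2 + 4*o + 12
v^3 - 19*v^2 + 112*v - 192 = (v - 8)^2*(v - 3)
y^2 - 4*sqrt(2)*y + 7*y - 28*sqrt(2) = (y + 7)*(y - 4*sqrt(2))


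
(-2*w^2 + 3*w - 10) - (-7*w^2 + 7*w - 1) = 5*w^2 - 4*w - 9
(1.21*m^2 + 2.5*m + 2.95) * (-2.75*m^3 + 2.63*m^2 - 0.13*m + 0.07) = -3.3275*m^5 - 3.6927*m^4 - 1.6948*m^3 + 7.5182*m^2 - 0.2085*m + 0.2065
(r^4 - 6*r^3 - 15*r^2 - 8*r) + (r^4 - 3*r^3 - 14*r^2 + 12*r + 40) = 2*r^4 - 9*r^3 - 29*r^2 + 4*r + 40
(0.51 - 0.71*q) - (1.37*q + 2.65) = -2.08*q - 2.14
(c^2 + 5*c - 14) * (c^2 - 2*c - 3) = c^4 + 3*c^3 - 27*c^2 + 13*c + 42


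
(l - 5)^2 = l^2 - 10*l + 25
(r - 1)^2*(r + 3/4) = r^3 - 5*r^2/4 - r/2 + 3/4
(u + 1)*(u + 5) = u^2 + 6*u + 5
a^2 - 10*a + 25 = (a - 5)^2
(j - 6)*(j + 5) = j^2 - j - 30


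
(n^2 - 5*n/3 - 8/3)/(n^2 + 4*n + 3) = (n - 8/3)/(n + 3)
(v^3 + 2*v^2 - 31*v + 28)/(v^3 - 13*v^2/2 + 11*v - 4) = 2*(v^2 + 6*v - 7)/(2*v^2 - 5*v + 2)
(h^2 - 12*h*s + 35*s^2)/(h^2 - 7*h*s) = (h - 5*s)/h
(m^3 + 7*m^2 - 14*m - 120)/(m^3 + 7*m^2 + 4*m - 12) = (m^2 + m - 20)/(m^2 + m - 2)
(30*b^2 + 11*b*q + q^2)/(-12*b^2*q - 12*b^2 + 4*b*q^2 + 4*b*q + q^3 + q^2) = (5*b + q)/(-2*b*q - 2*b + q^2 + q)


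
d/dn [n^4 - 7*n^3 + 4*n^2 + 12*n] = 4*n^3 - 21*n^2 + 8*n + 12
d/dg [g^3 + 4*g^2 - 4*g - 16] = 3*g^2 + 8*g - 4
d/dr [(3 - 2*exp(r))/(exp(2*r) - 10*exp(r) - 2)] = 2*((exp(r) - 5)*(2*exp(r) - 3) - exp(2*r) + 10*exp(r) + 2)*exp(r)/(-exp(2*r) + 10*exp(r) + 2)^2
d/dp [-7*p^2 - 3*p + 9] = -14*p - 3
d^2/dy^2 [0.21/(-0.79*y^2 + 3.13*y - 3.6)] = (0.262122*y^2 - 1.038534*y - 0.21*(1.58*y - 3.13)*(3.16*y - 6.26) + 1.19448)/(0.79*y^2 - 3.13*y + 3.6)^3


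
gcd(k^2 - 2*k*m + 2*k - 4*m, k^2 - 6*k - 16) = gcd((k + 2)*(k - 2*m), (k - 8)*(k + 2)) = k + 2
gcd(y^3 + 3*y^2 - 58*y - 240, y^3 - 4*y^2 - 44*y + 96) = y^2 - 2*y - 48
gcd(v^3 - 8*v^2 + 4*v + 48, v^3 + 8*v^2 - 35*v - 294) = v - 6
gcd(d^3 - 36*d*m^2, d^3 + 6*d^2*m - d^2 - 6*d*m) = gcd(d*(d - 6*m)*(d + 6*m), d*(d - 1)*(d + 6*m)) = d^2 + 6*d*m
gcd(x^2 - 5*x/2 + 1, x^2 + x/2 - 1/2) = x - 1/2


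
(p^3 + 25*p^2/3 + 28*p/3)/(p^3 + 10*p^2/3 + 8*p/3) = (p + 7)/(p + 2)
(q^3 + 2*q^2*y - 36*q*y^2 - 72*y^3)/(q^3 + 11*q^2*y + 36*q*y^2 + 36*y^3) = (q - 6*y)/(q + 3*y)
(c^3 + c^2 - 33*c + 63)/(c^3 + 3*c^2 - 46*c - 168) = (c^3 + c^2 - 33*c + 63)/(c^3 + 3*c^2 - 46*c - 168)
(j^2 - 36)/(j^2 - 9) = (j^2 - 36)/(j^2 - 9)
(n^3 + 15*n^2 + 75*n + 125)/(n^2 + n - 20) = (n^2 + 10*n + 25)/(n - 4)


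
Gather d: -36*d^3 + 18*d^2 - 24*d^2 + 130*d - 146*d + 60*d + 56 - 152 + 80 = -36*d^3 - 6*d^2 + 44*d - 16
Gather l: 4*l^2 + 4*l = 4*l^2 + 4*l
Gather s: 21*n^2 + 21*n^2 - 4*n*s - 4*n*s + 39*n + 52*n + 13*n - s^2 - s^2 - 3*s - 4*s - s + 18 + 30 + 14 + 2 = 42*n^2 + 104*n - 2*s^2 + s*(-8*n - 8) + 64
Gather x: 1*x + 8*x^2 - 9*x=8*x^2 - 8*x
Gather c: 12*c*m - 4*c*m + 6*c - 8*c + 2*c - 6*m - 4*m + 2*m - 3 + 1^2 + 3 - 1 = 8*c*m - 8*m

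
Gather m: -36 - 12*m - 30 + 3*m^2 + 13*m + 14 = 3*m^2 + m - 52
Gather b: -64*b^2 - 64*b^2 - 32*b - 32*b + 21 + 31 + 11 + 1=-128*b^2 - 64*b + 64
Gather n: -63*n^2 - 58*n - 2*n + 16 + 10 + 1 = -63*n^2 - 60*n + 27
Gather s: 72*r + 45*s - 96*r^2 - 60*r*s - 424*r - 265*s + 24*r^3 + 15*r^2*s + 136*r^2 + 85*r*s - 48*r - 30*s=24*r^3 + 40*r^2 - 400*r + s*(15*r^2 + 25*r - 250)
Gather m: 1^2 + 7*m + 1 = 7*m + 2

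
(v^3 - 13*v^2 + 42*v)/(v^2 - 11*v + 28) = v*(v - 6)/(v - 4)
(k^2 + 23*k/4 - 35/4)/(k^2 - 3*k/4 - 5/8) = 2*(k + 7)/(2*k + 1)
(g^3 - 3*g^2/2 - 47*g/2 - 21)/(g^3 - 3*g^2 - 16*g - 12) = (g + 7/2)/(g + 2)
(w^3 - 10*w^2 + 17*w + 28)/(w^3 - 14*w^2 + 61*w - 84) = (w + 1)/(w - 3)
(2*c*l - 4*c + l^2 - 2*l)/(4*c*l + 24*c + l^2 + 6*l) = (2*c*l - 4*c + l^2 - 2*l)/(4*c*l + 24*c + l^2 + 6*l)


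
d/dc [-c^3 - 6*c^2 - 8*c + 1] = -3*c^2 - 12*c - 8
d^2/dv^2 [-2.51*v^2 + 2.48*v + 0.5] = -5.02000000000000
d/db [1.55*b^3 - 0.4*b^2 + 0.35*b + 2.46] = 4.65*b^2 - 0.8*b + 0.35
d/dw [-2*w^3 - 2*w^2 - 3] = 2*w*(-3*w - 2)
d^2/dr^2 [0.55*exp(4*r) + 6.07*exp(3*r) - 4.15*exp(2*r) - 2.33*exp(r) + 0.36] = (8.8*exp(3*r) + 54.63*exp(2*r) - 16.6*exp(r) - 2.33)*exp(r)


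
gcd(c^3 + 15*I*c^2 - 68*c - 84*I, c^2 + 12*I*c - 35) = c + 7*I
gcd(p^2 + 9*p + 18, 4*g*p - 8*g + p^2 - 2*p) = 1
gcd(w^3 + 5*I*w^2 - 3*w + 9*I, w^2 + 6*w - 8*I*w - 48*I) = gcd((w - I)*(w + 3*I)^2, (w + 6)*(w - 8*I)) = 1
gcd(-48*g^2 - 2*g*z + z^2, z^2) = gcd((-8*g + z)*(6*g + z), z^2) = 1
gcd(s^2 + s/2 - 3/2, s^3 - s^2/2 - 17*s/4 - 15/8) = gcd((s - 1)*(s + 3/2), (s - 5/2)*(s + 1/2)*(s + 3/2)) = s + 3/2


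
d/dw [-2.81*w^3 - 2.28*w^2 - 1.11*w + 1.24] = -8.43*w^2 - 4.56*w - 1.11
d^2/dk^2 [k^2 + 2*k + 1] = 2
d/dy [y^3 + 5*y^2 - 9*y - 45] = 3*y^2 + 10*y - 9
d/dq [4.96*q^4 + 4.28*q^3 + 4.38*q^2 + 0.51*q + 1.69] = 19.84*q^3 + 12.84*q^2 + 8.76*q + 0.51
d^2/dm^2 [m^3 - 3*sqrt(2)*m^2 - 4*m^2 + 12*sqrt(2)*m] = 6*m - 6*sqrt(2) - 8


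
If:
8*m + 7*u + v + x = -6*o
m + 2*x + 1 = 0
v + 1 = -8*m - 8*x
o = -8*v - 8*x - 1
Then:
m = -2*x - 1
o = -72*x - 57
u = 439*x/7 + 49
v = 8*x + 7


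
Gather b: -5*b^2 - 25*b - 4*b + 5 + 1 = -5*b^2 - 29*b + 6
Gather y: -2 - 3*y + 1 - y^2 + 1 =-y^2 - 3*y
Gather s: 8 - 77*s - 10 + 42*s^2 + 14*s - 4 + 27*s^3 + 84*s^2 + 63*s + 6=27*s^3 + 126*s^2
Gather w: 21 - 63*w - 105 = -63*w - 84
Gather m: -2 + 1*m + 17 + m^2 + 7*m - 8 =m^2 + 8*m + 7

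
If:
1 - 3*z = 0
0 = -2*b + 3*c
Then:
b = 3*c/2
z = 1/3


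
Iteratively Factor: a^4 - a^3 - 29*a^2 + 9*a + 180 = (a - 3)*(a^3 + 2*a^2 - 23*a - 60) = (a - 5)*(a - 3)*(a^2 + 7*a + 12) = (a - 5)*(a - 3)*(a + 4)*(a + 3)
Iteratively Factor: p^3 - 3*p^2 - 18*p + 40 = (p - 5)*(p^2 + 2*p - 8) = (p - 5)*(p + 4)*(p - 2)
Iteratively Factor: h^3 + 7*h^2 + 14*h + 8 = (h + 4)*(h^2 + 3*h + 2) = (h + 1)*(h + 4)*(h + 2)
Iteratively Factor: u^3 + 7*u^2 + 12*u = (u)*(u^2 + 7*u + 12) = u*(u + 4)*(u + 3)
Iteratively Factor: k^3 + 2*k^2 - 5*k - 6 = (k + 3)*(k^2 - k - 2) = (k + 1)*(k + 3)*(k - 2)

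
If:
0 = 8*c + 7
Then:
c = -7/8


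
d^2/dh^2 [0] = 0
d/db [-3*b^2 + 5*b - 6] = 5 - 6*b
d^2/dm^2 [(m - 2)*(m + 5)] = 2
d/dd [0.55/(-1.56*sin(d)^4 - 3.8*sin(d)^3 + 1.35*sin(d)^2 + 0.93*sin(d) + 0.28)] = (3.432*sin(d)^3 + 6.27*sin(d)^2 - 1.485*sin(d) - 0.5115)*cos(d)/(-1.56*sin(d)^4 - 3.8*sin(d)^3 + 1.35*sin(d)^2 + 0.93*sin(d) + 0.28)^2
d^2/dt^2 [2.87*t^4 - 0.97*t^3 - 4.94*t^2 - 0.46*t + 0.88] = 34.44*t^2 - 5.82*t - 9.88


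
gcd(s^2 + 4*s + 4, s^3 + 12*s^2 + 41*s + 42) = s + 2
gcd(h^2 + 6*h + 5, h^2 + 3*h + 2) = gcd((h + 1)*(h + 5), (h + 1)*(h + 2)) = h + 1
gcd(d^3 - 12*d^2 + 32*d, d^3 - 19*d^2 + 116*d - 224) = d^2 - 12*d + 32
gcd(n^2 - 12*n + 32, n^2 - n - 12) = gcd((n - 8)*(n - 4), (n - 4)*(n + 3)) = n - 4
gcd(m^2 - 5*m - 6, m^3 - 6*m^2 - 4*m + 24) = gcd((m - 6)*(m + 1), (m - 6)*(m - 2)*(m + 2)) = m - 6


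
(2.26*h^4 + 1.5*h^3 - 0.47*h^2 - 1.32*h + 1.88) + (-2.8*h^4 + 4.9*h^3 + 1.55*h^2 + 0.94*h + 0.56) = -0.54*h^4 + 6.4*h^3 + 1.08*h^2 - 0.38*h + 2.44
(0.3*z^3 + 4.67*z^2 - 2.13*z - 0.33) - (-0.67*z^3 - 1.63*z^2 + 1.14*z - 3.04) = 0.97*z^3 + 6.3*z^2 - 3.27*z + 2.71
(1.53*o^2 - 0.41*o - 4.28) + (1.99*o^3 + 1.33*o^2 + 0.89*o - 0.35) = 1.99*o^3 + 2.86*o^2 + 0.48*o - 4.63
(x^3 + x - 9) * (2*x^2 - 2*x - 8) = 2*x^5 - 2*x^4 - 6*x^3 - 20*x^2 + 10*x + 72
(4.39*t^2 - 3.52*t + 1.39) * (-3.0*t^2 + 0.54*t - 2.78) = -13.17*t^4 + 12.9306*t^3 - 18.275*t^2 + 10.5362*t - 3.8642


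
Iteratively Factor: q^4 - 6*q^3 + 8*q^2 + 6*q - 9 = (q - 3)*(q^3 - 3*q^2 - q + 3) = (q - 3)*(q - 1)*(q^2 - 2*q - 3) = (q - 3)*(q - 1)*(q + 1)*(q - 3)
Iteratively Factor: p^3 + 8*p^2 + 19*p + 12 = (p + 3)*(p^2 + 5*p + 4) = (p + 3)*(p + 4)*(p + 1)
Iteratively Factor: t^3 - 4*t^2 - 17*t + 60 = (t + 4)*(t^2 - 8*t + 15) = (t - 3)*(t + 4)*(t - 5)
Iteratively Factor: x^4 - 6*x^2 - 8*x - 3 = (x + 1)*(x^3 - x^2 - 5*x - 3) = (x + 1)^2*(x^2 - 2*x - 3) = (x + 1)^3*(x - 3)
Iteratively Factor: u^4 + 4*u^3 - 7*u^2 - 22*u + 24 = (u + 4)*(u^3 - 7*u + 6) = (u + 3)*(u + 4)*(u^2 - 3*u + 2) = (u - 1)*(u + 3)*(u + 4)*(u - 2)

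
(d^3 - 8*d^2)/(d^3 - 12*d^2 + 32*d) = d/(d - 4)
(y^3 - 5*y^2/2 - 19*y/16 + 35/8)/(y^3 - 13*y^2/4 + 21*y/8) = (4*y^2 - 3*y - 10)/(2*y*(2*y - 3))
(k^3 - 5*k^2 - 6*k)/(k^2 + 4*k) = (k^2 - 5*k - 6)/(k + 4)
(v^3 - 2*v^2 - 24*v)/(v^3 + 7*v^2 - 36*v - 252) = v*(v + 4)/(v^2 + 13*v + 42)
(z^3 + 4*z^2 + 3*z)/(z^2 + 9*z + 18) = z*(z + 1)/(z + 6)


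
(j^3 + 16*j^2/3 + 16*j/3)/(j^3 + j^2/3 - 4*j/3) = (j + 4)/(j - 1)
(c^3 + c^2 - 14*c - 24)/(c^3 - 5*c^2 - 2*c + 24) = (c + 3)/(c - 3)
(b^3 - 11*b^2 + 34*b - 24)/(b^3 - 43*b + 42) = (b - 4)/(b + 7)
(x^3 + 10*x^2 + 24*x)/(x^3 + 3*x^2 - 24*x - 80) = x*(x + 6)/(x^2 - x - 20)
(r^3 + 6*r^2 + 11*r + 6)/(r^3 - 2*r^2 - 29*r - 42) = (r + 1)/(r - 7)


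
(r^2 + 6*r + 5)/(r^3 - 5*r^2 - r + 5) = (r + 5)/(r^2 - 6*r + 5)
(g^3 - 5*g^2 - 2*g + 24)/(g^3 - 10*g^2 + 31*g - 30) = (g^2 - 2*g - 8)/(g^2 - 7*g + 10)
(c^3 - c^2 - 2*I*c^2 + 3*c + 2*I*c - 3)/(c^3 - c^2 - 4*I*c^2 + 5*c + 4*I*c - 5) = (c - 3*I)/(c - 5*I)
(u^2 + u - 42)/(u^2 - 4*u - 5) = (-u^2 - u + 42)/(-u^2 + 4*u + 5)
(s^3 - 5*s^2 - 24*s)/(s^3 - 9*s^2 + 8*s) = (s + 3)/(s - 1)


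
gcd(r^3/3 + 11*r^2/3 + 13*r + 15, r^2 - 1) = 1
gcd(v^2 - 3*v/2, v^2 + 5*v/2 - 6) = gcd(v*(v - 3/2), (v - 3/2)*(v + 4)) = v - 3/2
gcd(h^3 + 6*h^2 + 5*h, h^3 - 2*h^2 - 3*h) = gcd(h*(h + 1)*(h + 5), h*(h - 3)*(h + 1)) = h^2 + h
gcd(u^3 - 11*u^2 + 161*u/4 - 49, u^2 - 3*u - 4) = u - 4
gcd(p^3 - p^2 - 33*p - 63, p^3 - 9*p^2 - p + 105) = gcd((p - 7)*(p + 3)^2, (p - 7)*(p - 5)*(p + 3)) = p^2 - 4*p - 21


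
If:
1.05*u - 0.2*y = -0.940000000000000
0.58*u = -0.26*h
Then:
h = 1.9970695970696 - 0.424908424908425*y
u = 0.19047619047619*y - 0.895238095238095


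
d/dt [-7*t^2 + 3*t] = 3 - 14*t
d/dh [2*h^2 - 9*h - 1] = 4*h - 9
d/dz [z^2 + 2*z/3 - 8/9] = 2*z + 2/3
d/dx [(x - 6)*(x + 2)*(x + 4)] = 3*x^2 - 28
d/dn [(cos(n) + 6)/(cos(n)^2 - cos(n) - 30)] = (cos(n)^2 + 12*cos(n) + 24)*sin(n)/(sin(n)^2 + cos(n) + 29)^2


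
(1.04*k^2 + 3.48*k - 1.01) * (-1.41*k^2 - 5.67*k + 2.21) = -1.4664*k^4 - 10.8036*k^3 - 16.0091*k^2 + 13.4175*k - 2.2321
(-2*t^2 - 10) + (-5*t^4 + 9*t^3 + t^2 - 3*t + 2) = -5*t^4 + 9*t^3 - t^2 - 3*t - 8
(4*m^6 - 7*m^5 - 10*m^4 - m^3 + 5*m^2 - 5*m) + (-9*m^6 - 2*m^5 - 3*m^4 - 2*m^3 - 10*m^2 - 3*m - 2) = -5*m^6 - 9*m^5 - 13*m^4 - 3*m^3 - 5*m^2 - 8*m - 2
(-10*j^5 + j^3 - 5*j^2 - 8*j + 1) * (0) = 0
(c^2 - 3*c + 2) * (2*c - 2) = 2*c^3 - 8*c^2 + 10*c - 4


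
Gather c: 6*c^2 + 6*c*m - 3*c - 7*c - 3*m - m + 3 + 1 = 6*c^2 + c*(6*m - 10) - 4*m + 4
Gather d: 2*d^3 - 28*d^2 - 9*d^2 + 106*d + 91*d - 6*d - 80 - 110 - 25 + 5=2*d^3 - 37*d^2 + 191*d - 210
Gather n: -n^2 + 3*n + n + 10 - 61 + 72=-n^2 + 4*n + 21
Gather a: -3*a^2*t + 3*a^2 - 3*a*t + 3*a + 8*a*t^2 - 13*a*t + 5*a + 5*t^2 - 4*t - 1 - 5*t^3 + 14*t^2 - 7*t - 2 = a^2*(3 - 3*t) + a*(8*t^2 - 16*t + 8) - 5*t^3 + 19*t^2 - 11*t - 3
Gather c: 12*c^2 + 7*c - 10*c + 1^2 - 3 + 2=12*c^2 - 3*c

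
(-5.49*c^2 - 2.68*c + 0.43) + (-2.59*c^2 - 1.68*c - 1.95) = -8.08*c^2 - 4.36*c - 1.52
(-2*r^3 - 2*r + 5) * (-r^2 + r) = 2*r^5 - 2*r^4 + 2*r^3 - 7*r^2 + 5*r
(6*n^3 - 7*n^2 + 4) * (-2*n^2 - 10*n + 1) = -12*n^5 - 46*n^4 + 76*n^3 - 15*n^2 - 40*n + 4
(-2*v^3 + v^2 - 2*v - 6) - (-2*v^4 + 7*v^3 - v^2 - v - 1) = 2*v^4 - 9*v^3 + 2*v^2 - v - 5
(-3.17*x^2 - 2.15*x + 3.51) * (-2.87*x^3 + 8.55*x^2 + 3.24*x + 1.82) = 9.0979*x^5 - 20.933*x^4 - 38.727*x^3 + 17.2751*x^2 + 7.4594*x + 6.3882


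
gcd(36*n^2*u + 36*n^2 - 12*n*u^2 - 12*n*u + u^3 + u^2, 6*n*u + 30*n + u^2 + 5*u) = 1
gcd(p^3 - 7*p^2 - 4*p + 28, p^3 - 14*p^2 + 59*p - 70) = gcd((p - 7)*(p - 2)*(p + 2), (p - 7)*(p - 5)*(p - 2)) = p^2 - 9*p + 14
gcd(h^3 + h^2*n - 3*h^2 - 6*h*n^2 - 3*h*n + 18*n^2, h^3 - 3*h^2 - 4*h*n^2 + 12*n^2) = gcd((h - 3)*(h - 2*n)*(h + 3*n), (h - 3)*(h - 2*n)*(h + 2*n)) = h^2 - 2*h*n - 3*h + 6*n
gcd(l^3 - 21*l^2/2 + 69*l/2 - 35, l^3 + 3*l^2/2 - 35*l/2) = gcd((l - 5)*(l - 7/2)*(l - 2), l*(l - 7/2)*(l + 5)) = l - 7/2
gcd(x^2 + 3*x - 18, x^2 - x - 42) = x + 6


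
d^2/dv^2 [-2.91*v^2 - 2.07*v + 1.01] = -5.82000000000000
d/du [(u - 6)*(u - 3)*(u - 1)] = 3*u^2 - 20*u + 27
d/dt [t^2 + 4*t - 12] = 2*t + 4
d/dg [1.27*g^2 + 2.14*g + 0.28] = 2.54*g + 2.14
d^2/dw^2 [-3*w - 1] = 0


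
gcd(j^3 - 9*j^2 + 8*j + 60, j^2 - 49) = 1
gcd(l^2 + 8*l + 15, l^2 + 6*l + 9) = l + 3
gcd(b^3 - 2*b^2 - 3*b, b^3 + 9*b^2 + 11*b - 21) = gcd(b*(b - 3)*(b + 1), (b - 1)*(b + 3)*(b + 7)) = 1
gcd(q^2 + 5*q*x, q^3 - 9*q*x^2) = q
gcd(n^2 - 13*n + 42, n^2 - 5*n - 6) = n - 6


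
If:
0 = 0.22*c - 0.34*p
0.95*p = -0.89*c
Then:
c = 0.00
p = 0.00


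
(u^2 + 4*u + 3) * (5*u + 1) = 5*u^3 + 21*u^2 + 19*u + 3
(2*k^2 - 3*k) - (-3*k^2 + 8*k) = 5*k^2 - 11*k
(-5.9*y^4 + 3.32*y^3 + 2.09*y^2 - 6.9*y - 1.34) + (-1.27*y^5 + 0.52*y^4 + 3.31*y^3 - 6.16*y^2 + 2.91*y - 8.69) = -1.27*y^5 - 5.38*y^4 + 6.63*y^3 - 4.07*y^2 - 3.99*y - 10.03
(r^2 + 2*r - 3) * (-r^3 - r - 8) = -r^5 - 2*r^4 + 2*r^3 - 10*r^2 - 13*r + 24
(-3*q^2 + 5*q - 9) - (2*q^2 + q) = -5*q^2 + 4*q - 9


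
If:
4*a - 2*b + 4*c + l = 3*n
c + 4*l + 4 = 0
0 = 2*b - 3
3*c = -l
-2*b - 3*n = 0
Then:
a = -1/11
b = 3/2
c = 4/11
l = -12/11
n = -1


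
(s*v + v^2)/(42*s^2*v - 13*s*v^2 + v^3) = (s + v)/(42*s^2 - 13*s*v + v^2)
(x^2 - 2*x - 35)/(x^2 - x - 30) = (x - 7)/(x - 6)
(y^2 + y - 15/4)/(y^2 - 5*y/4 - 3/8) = 2*(2*y + 5)/(4*y + 1)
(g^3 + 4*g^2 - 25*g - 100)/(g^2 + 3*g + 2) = (g^3 + 4*g^2 - 25*g - 100)/(g^2 + 3*g + 2)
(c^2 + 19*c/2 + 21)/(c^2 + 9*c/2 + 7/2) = (c + 6)/(c + 1)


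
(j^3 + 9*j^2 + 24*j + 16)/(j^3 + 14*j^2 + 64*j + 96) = (j + 1)/(j + 6)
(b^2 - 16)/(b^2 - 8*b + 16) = (b + 4)/(b - 4)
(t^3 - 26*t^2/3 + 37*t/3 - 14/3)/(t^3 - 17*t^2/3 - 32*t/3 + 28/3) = (t - 1)/(t + 2)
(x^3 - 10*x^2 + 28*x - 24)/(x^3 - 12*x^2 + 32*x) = (x^3 - 10*x^2 + 28*x - 24)/(x*(x^2 - 12*x + 32))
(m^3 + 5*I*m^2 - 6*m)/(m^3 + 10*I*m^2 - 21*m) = (m + 2*I)/(m + 7*I)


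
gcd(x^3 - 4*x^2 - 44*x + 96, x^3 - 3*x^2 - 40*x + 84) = x^2 + 4*x - 12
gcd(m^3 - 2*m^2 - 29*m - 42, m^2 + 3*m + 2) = m + 2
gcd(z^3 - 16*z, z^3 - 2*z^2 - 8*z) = z^2 - 4*z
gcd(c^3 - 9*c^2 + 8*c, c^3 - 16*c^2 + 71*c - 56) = c^2 - 9*c + 8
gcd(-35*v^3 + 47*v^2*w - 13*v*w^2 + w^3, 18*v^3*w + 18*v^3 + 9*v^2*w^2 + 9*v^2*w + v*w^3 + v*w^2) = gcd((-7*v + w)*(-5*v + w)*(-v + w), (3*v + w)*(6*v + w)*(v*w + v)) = 1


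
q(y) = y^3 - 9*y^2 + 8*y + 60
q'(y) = 3*y^2 - 18*y + 8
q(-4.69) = -278.65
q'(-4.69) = 158.41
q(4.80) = 1.63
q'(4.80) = -9.28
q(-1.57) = 21.39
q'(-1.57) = 43.65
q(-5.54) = -430.58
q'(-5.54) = 199.79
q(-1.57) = 21.39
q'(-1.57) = 43.65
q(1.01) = 59.93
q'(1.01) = -7.12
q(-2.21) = -12.43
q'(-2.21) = 62.43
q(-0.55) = 52.71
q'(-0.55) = 18.81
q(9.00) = 132.00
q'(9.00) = 89.00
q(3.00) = 30.00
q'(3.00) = -19.00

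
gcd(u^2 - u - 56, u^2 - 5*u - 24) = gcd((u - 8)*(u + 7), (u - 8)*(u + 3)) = u - 8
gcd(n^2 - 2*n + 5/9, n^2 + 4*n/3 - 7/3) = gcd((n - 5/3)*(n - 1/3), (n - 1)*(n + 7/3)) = 1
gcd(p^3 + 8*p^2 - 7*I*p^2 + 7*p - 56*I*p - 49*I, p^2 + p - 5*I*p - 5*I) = p + 1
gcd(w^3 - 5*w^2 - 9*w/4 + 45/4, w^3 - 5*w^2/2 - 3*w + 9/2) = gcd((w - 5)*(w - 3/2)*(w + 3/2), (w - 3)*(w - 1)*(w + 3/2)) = w + 3/2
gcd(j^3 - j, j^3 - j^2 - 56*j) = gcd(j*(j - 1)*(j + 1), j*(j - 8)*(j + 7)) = j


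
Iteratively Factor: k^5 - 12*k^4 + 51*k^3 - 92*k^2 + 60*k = (k - 5)*(k^4 - 7*k^3 + 16*k^2 - 12*k) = (k - 5)*(k - 2)*(k^3 - 5*k^2 + 6*k) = (k - 5)*(k - 3)*(k - 2)*(k^2 - 2*k) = (k - 5)*(k - 3)*(k - 2)^2*(k)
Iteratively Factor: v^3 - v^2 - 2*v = (v - 2)*(v^2 + v) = (v - 2)*(v + 1)*(v)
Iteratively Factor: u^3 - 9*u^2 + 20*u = (u - 4)*(u^2 - 5*u) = u*(u - 4)*(u - 5)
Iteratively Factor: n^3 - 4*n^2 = (n - 4)*(n^2) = n*(n - 4)*(n)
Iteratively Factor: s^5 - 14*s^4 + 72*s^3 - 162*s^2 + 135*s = (s - 3)*(s^4 - 11*s^3 + 39*s^2 - 45*s) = (s - 5)*(s - 3)*(s^3 - 6*s^2 + 9*s) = s*(s - 5)*(s - 3)*(s^2 - 6*s + 9) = s*(s - 5)*(s - 3)^2*(s - 3)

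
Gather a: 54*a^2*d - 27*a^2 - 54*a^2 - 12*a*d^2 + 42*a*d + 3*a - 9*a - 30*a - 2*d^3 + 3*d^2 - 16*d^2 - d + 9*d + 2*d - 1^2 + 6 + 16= a^2*(54*d - 81) + a*(-12*d^2 + 42*d - 36) - 2*d^3 - 13*d^2 + 10*d + 21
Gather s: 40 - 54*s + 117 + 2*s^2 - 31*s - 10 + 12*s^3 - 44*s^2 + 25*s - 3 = 12*s^3 - 42*s^2 - 60*s + 144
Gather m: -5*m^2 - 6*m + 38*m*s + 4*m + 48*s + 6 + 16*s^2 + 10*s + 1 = -5*m^2 + m*(38*s - 2) + 16*s^2 + 58*s + 7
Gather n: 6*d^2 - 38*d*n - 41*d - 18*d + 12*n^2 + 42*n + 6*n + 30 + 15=6*d^2 - 59*d + 12*n^2 + n*(48 - 38*d) + 45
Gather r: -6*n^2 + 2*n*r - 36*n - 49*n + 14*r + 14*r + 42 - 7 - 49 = -6*n^2 - 85*n + r*(2*n + 28) - 14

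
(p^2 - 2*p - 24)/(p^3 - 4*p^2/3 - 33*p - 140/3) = 3*(p - 6)/(3*p^2 - 16*p - 35)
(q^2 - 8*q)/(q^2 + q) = (q - 8)/(q + 1)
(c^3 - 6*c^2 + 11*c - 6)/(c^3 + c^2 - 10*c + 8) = (c - 3)/(c + 4)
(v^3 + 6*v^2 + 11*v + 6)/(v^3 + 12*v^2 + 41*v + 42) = (v + 1)/(v + 7)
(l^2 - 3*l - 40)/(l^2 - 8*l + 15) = (l^2 - 3*l - 40)/(l^2 - 8*l + 15)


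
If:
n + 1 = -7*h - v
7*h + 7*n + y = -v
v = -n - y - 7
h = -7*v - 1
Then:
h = -85/239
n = 378/239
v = -22/239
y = -2029/239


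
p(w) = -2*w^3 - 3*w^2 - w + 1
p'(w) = -6*w^2 - 6*w - 1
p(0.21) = 0.64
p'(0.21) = -2.52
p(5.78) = -491.21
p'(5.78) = -236.13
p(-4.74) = 151.33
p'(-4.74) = -107.37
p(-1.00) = 1.00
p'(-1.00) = -1.00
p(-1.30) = 1.62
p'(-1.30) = -3.34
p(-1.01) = 1.01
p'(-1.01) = -1.06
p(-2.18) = 9.64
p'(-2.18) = -16.43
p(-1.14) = 1.20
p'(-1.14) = -1.96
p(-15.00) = 6091.00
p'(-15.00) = -1261.00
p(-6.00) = 331.00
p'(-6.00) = -181.00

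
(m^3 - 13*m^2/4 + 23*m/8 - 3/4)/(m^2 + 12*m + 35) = (8*m^3 - 26*m^2 + 23*m - 6)/(8*(m^2 + 12*m + 35))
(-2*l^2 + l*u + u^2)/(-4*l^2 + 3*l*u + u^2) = (2*l + u)/(4*l + u)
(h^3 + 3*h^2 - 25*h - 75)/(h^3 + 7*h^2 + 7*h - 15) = (h - 5)/(h - 1)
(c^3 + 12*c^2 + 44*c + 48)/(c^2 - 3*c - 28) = (c^2 + 8*c + 12)/(c - 7)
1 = 1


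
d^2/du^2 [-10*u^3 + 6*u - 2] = -60*u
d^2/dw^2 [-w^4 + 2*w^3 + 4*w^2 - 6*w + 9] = -12*w^2 + 12*w + 8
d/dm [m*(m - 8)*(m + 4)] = 3*m^2 - 8*m - 32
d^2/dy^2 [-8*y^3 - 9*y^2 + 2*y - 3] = -48*y - 18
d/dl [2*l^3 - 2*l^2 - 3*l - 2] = 6*l^2 - 4*l - 3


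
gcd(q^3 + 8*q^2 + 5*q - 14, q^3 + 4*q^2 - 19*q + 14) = q^2 + 6*q - 7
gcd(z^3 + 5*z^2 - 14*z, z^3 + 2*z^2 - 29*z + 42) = z^2 + 5*z - 14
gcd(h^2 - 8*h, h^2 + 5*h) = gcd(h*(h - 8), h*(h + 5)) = h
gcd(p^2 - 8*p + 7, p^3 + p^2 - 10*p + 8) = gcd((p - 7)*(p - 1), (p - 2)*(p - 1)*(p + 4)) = p - 1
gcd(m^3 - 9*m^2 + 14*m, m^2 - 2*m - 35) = m - 7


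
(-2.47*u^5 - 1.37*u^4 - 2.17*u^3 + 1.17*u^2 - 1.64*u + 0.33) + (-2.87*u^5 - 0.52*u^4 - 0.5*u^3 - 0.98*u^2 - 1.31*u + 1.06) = -5.34*u^5 - 1.89*u^4 - 2.67*u^3 + 0.19*u^2 - 2.95*u + 1.39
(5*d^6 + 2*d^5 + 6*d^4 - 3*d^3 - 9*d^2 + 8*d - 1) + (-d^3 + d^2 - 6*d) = 5*d^6 + 2*d^5 + 6*d^4 - 4*d^3 - 8*d^2 + 2*d - 1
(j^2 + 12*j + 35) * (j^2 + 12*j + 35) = j^4 + 24*j^3 + 214*j^2 + 840*j + 1225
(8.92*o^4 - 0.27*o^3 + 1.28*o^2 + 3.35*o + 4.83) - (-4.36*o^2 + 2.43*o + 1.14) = 8.92*o^4 - 0.27*o^3 + 5.64*o^2 + 0.92*o + 3.69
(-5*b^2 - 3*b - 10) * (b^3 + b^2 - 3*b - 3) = -5*b^5 - 8*b^4 + 2*b^3 + 14*b^2 + 39*b + 30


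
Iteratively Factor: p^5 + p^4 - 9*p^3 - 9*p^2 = (p)*(p^4 + p^3 - 9*p^2 - 9*p) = p*(p - 3)*(p^3 + 4*p^2 + 3*p) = p^2*(p - 3)*(p^2 + 4*p + 3) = p^2*(p - 3)*(p + 1)*(p + 3)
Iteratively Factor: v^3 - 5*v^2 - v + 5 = (v + 1)*(v^2 - 6*v + 5) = (v - 5)*(v + 1)*(v - 1)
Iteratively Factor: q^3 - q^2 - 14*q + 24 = (q + 4)*(q^2 - 5*q + 6) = (q - 2)*(q + 4)*(q - 3)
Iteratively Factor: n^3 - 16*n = (n - 4)*(n^2 + 4*n) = n*(n - 4)*(n + 4)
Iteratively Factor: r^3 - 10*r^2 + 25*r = (r - 5)*(r^2 - 5*r) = r*(r - 5)*(r - 5)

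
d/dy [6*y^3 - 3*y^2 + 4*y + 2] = 18*y^2 - 6*y + 4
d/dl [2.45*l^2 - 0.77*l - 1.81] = 4.9*l - 0.77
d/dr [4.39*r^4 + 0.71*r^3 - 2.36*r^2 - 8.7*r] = 17.56*r^3 + 2.13*r^2 - 4.72*r - 8.7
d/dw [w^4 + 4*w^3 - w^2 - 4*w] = 4*w^3 + 12*w^2 - 2*w - 4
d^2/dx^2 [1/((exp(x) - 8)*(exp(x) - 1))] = (4*exp(3*x) - 27*exp(2*x) + 49*exp(x) + 72)*exp(x)/(exp(6*x) - 27*exp(5*x) + 267*exp(4*x) - 1161*exp(3*x) + 2136*exp(2*x) - 1728*exp(x) + 512)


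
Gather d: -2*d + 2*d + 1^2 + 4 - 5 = 0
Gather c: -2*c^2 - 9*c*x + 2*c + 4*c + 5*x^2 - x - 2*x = -2*c^2 + c*(6 - 9*x) + 5*x^2 - 3*x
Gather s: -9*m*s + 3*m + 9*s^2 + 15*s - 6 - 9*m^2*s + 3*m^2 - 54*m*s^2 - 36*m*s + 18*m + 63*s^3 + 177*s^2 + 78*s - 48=3*m^2 + 21*m + 63*s^3 + s^2*(186 - 54*m) + s*(-9*m^2 - 45*m + 93) - 54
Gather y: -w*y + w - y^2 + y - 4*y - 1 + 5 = w - y^2 + y*(-w - 3) + 4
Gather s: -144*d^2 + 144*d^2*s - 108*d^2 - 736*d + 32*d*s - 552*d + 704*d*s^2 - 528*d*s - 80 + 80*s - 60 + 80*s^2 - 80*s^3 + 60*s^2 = -252*d^2 - 1288*d - 80*s^3 + s^2*(704*d + 140) + s*(144*d^2 - 496*d + 80) - 140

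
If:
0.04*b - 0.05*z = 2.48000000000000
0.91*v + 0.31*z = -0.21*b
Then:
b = 1.25*z + 62.0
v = -0.629120879120879*z - 14.3076923076923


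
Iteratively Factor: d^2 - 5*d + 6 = (d - 2)*(d - 3)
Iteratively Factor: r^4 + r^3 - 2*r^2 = (r)*(r^3 + r^2 - 2*r) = r*(r - 1)*(r^2 + 2*r) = r*(r - 1)*(r + 2)*(r)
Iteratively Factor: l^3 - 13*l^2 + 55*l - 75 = (l - 5)*(l^2 - 8*l + 15) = (l - 5)^2*(l - 3)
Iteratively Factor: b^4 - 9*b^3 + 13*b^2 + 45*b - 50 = (b - 5)*(b^3 - 4*b^2 - 7*b + 10) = (b - 5)^2*(b^2 + b - 2) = (b - 5)^2*(b - 1)*(b + 2)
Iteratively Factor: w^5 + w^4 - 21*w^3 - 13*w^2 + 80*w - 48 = (w - 1)*(w^4 + 2*w^3 - 19*w^2 - 32*w + 48) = (w - 4)*(w - 1)*(w^3 + 6*w^2 + 5*w - 12) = (w - 4)*(w - 1)^2*(w^2 + 7*w + 12) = (w - 4)*(w - 1)^2*(w + 4)*(w + 3)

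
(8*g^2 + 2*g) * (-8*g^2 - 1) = -64*g^4 - 16*g^3 - 8*g^2 - 2*g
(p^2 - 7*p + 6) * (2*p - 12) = 2*p^3 - 26*p^2 + 96*p - 72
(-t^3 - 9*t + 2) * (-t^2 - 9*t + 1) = t^5 + 9*t^4 + 8*t^3 + 79*t^2 - 27*t + 2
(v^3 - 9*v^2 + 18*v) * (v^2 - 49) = v^5 - 9*v^4 - 31*v^3 + 441*v^2 - 882*v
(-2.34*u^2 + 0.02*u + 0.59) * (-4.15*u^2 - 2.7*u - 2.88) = 9.711*u^4 + 6.235*u^3 + 4.2367*u^2 - 1.6506*u - 1.6992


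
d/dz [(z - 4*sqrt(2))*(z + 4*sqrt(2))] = 2*z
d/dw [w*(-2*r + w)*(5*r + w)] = -10*r^2 + 6*r*w + 3*w^2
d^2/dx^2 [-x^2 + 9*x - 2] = -2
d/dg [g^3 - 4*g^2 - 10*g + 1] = 3*g^2 - 8*g - 10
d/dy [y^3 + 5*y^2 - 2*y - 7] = 3*y^2 + 10*y - 2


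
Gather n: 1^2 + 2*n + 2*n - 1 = 4*n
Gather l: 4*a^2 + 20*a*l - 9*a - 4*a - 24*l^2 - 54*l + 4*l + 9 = 4*a^2 - 13*a - 24*l^2 + l*(20*a - 50) + 9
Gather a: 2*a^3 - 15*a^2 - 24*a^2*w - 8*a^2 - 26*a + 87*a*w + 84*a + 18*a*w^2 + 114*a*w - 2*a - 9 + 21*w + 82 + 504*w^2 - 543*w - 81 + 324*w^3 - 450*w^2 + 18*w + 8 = 2*a^3 + a^2*(-24*w - 23) + a*(18*w^2 + 201*w + 56) + 324*w^3 + 54*w^2 - 504*w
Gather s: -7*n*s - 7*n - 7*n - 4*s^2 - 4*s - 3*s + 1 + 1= -14*n - 4*s^2 + s*(-7*n - 7) + 2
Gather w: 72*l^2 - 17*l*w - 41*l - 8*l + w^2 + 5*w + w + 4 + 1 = 72*l^2 - 49*l + w^2 + w*(6 - 17*l) + 5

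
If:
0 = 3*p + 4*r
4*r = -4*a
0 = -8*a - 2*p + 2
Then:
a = 3/16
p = 1/4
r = -3/16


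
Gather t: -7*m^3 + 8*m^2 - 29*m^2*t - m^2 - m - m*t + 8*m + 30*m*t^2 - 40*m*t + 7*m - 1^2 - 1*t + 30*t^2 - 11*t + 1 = -7*m^3 + 7*m^2 + 14*m + t^2*(30*m + 30) + t*(-29*m^2 - 41*m - 12)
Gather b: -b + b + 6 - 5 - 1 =0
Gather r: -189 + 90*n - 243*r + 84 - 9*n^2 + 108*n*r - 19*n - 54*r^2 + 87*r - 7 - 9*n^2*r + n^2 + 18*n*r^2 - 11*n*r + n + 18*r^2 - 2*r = -8*n^2 + 72*n + r^2*(18*n - 36) + r*(-9*n^2 + 97*n - 158) - 112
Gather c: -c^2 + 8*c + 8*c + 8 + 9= -c^2 + 16*c + 17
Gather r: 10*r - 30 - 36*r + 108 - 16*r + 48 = 126 - 42*r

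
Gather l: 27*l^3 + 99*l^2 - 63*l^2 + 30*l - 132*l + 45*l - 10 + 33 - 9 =27*l^3 + 36*l^2 - 57*l + 14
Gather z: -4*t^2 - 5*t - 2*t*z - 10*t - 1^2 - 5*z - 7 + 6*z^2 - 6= -4*t^2 - 15*t + 6*z^2 + z*(-2*t - 5) - 14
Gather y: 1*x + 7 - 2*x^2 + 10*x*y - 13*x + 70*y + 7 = -2*x^2 - 12*x + y*(10*x + 70) + 14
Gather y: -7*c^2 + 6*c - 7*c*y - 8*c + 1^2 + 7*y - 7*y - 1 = -7*c^2 - 7*c*y - 2*c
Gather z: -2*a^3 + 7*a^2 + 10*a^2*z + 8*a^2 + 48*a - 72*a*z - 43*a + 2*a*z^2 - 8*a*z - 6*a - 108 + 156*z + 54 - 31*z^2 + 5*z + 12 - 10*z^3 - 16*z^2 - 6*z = -2*a^3 + 15*a^2 - a - 10*z^3 + z^2*(2*a - 47) + z*(10*a^2 - 80*a + 155) - 42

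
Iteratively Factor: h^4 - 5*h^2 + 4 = (h - 2)*(h^3 + 2*h^2 - h - 2) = (h - 2)*(h - 1)*(h^2 + 3*h + 2) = (h - 2)*(h - 1)*(h + 2)*(h + 1)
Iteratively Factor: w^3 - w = (w - 1)*(w^2 + w) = w*(w - 1)*(w + 1)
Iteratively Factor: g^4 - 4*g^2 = (g)*(g^3 - 4*g) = g^2*(g^2 - 4) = g^2*(g - 2)*(g + 2)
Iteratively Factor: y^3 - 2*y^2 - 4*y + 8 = (y + 2)*(y^2 - 4*y + 4) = (y - 2)*(y + 2)*(y - 2)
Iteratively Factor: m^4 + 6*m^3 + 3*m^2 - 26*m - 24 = (m + 4)*(m^3 + 2*m^2 - 5*m - 6) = (m + 1)*(m + 4)*(m^2 + m - 6) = (m - 2)*(m + 1)*(m + 4)*(m + 3)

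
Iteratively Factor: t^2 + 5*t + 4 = (t + 4)*(t + 1)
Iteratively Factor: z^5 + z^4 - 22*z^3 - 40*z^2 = (z - 5)*(z^4 + 6*z^3 + 8*z^2) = z*(z - 5)*(z^3 + 6*z^2 + 8*z) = z^2*(z - 5)*(z^2 + 6*z + 8) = z^2*(z - 5)*(z + 4)*(z + 2)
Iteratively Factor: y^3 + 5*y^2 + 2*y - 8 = (y + 2)*(y^2 + 3*y - 4) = (y - 1)*(y + 2)*(y + 4)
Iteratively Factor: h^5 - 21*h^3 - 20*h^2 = (h + 1)*(h^4 - h^3 - 20*h^2) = (h - 5)*(h + 1)*(h^3 + 4*h^2) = (h - 5)*(h + 1)*(h + 4)*(h^2) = h*(h - 5)*(h + 1)*(h + 4)*(h)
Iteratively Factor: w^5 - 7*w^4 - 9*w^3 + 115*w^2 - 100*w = (w - 5)*(w^4 - 2*w^3 - 19*w^2 + 20*w) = (w - 5)*(w + 4)*(w^3 - 6*w^2 + 5*w) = (w - 5)*(w - 1)*(w + 4)*(w^2 - 5*w) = (w - 5)^2*(w - 1)*(w + 4)*(w)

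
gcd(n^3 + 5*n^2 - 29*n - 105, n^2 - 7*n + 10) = n - 5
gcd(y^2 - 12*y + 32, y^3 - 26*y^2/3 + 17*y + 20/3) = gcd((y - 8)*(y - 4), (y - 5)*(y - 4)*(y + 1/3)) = y - 4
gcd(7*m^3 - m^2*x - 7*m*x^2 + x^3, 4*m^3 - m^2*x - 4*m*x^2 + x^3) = -m^2 + x^2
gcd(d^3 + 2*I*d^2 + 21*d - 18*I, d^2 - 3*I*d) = d - 3*I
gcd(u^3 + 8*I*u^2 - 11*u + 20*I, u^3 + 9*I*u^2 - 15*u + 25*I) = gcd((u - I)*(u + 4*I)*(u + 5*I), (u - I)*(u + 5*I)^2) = u^2 + 4*I*u + 5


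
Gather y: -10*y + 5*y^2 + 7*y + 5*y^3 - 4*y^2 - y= 5*y^3 + y^2 - 4*y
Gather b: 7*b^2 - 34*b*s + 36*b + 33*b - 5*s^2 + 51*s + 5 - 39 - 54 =7*b^2 + b*(69 - 34*s) - 5*s^2 + 51*s - 88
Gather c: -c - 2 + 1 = -c - 1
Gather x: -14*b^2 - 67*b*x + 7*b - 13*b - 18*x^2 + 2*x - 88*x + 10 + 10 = -14*b^2 - 6*b - 18*x^2 + x*(-67*b - 86) + 20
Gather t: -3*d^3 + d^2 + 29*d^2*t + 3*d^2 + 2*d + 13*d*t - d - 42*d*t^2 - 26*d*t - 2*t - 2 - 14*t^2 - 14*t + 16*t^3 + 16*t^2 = -3*d^3 + 4*d^2 + d + 16*t^3 + t^2*(2 - 42*d) + t*(29*d^2 - 13*d - 16) - 2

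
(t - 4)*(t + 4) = t^2 - 16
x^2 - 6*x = x*(x - 6)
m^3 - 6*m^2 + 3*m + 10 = (m - 5)*(m - 2)*(m + 1)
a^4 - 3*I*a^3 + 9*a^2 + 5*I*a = a*(a - 5*I)*(a + I)^2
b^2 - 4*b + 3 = (b - 3)*(b - 1)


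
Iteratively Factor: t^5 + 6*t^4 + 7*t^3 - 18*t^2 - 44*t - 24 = (t - 2)*(t^4 + 8*t^3 + 23*t^2 + 28*t + 12) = (t - 2)*(t + 3)*(t^3 + 5*t^2 + 8*t + 4) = (t - 2)*(t + 2)*(t + 3)*(t^2 + 3*t + 2) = (t - 2)*(t + 2)^2*(t + 3)*(t + 1)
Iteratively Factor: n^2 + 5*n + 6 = (n + 2)*(n + 3)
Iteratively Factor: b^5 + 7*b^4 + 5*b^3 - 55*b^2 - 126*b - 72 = (b + 3)*(b^4 + 4*b^3 - 7*b^2 - 34*b - 24) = (b + 1)*(b + 3)*(b^3 + 3*b^2 - 10*b - 24) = (b + 1)*(b + 2)*(b + 3)*(b^2 + b - 12) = (b - 3)*(b + 1)*(b + 2)*(b + 3)*(b + 4)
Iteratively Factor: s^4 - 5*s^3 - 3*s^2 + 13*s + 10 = (s - 2)*(s^3 - 3*s^2 - 9*s - 5) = (s - 2)*(s + 1)*(s^2 - 4*s - 5) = (s - 5)*(s - 2)*(s + 1)*(s + 1)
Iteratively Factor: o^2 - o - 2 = (o - 2)*(o + 1)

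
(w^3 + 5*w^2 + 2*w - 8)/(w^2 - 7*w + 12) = (w^3 + 5*w^2 + 2*w - 8)/(w^2 - 7*w + 12)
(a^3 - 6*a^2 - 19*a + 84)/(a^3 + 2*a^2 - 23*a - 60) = (a^2 - 10*a + 21)/(a^2 - 2*a - 15)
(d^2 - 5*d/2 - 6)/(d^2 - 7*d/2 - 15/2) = (d - 4)/(d - 5)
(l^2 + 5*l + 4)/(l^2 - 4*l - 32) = (l + 1)/(l - 8)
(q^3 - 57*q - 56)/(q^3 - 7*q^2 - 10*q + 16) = (q^2 + 8*q + 7)/(q^2 + q - 2)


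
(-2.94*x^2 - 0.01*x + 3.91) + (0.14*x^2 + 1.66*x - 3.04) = -2.8*x^2 + 1.65*x + 0.87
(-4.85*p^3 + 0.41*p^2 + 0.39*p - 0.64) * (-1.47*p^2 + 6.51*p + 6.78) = 7.1295*p^5 - 32.1762*p^4 - 30.7872*p^3 + 6.2595*p^2 - 1.5222*p - 4.3392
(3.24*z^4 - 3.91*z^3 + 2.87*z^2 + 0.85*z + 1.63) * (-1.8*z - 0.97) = -5.832*z^5 + 3.8952*z^4 - 1.3733*z^3 - 4.3139*z^2 - 3.7585*z - 1.5811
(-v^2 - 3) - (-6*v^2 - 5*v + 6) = 5*v^2 + 5*v - 9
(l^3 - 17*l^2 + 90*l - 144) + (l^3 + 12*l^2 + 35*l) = 2*l^3 - 5*l^2 + 125*l - 144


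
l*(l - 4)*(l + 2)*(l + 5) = l^4 + 3*l^3 - 18*l^2 - 40*l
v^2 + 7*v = v*(v + 7)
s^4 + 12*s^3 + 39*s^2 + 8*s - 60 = (s - 1)*(s + 2)*(s + 5)*(s + 6)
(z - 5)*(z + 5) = z^2 - 25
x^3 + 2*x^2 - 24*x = x*(x - 4)*(x + 6)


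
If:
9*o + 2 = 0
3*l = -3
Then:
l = -1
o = -2/9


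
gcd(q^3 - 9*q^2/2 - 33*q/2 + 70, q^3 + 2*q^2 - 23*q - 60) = q^2 - q - 20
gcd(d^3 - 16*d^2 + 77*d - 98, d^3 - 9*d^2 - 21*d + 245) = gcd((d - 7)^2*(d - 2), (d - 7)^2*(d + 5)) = d^2 - 14*d + 49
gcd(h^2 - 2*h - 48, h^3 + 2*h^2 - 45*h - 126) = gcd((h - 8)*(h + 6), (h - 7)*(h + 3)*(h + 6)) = h + 6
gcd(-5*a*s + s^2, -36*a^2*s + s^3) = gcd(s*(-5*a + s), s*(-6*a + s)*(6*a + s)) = s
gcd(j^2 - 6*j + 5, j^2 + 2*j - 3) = j - 1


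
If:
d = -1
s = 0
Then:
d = -1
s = 0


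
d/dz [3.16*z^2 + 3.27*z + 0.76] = 6.32*z + 3.27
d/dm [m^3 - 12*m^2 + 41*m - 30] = 3*m^2 - 24*m + 41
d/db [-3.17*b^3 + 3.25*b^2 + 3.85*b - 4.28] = -9.51*b^2 + 6.5*b + 3.85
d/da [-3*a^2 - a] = -6*a - 1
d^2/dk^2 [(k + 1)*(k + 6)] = 2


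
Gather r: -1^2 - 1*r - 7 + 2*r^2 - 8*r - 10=2*r^2 - 9*r - 18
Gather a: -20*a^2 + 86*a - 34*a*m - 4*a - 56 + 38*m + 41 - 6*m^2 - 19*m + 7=-20*a^2 + a*(82 - 34*m) - 6*m^2 + 19*m - 8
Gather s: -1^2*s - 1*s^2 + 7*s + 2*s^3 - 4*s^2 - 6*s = 2*s^3 - 5*s^2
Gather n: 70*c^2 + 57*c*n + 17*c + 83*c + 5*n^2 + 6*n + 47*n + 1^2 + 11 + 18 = 70*c^2 + 100*c + 5*n^2 + n*(57*c + 53) + 30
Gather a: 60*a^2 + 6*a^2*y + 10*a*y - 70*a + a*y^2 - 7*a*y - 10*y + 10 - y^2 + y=a^2*(6*y + 60) + a*(y^2 + 3*y - 70) - y^2 - 9*y + 10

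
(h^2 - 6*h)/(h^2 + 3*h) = (h - 6)/(h + 3)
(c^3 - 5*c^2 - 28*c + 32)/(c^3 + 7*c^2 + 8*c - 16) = (c - 8)/(c + 4)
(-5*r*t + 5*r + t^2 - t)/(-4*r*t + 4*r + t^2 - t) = (5*r - t)/(4*r - t)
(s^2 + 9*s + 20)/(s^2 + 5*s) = (s + 4)/s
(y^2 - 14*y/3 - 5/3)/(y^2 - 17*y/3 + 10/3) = (3*y + 1)/(3*y - 2)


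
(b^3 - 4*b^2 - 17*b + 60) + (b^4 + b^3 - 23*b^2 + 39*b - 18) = b^4 + 2*b^3 - 27*b^2 + 22*b + 42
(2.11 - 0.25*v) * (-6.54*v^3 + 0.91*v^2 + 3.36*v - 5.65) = 1.635*v^4 - 14.0269*v^3 + 1.0801*v^2 + 8.5021*v - 11.9215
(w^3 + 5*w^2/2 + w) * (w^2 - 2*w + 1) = w^5 + w^4/2 - 3*w^3 + w^2/2 + w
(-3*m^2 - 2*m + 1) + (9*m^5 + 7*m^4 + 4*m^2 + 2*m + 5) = 9*m^5 + 7*m^4 + m^2 + 6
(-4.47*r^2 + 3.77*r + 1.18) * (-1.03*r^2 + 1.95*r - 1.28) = 4.6041*r^4 - 12.5996*r^3 + 11.8577*r^2 - 2.5246*r - 1.5104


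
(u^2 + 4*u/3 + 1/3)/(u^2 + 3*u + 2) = (u + 1/3)/(u + 2)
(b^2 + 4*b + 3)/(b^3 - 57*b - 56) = (b + 3)/(b^2 - b - 56)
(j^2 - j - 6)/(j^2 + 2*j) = (j - 3)/j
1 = 1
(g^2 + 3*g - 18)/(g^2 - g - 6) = (g + 6)/(g + 2)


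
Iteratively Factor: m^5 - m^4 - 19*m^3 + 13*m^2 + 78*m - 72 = (m - 4)*(m^4 + 3*m^3 - 7*m^2 - 15*m + 18) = (m - 4)*(m - 2)*(m^3 + 5*m^2 + 3*m - 9) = (m - 4)*(m - 2)*(m - 1)*(m^2 + 6*m + 9) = (m - 4)*(m - 2)*(m - 1)*(m + 3)*(m + 3)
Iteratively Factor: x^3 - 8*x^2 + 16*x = (x - 4)*(x^2 - 4*x) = (x - 4)^2*(x)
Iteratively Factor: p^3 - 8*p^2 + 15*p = (p - 3)*(p^2 - 5*p) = (p - 5)*(p - 3)*(p)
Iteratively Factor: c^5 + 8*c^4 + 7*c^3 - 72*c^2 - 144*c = (c - 3)*(c^4 + 11*c^3 + 40*c^2 + 48*c) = (c - 3)*(c + 4)*(c^3 + 7*c^2 + 12*c) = c*(c - 3)*(c + 4)*(c^2 + 7*c + 12) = c*(c - 3)*(c + 3)*(c + 4)*(c + 4)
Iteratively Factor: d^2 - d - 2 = (d - 2)*(d + 1)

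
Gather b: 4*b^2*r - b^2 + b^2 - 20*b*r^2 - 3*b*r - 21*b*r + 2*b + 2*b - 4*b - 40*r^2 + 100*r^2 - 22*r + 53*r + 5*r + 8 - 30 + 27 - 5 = 4*b^2*r + b*(-20*r^2 - 24*r) + 60*r^2 + 36*r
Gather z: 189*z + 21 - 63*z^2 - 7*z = -63*z^2 + 182*z + 21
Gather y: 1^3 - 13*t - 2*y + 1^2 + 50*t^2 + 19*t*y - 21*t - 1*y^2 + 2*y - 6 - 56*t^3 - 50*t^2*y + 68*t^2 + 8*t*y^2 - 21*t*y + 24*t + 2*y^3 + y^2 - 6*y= -56*t^3 + 118*t^2 + 8*t*y^2 - 10*t + 2*y^3 + y*(-50*t^2 - 2*t - 6) - 4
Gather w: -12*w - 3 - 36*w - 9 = -48*w - 12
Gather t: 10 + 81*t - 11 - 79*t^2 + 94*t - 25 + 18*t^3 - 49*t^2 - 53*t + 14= 18*t^3 - 128*t^2 + 122*t - 12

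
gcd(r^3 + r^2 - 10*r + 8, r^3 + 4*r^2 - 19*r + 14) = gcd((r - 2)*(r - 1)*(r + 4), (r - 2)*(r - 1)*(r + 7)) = r^2 - 3*r + 2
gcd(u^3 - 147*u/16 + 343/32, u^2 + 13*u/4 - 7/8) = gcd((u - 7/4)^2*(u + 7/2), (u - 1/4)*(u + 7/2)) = u + 7/2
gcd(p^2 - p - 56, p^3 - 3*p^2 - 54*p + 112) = p^2 - p - 56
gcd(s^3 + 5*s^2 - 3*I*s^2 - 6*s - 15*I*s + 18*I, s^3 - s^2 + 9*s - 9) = s^2 + s*(-1 - 3*I) + 3*I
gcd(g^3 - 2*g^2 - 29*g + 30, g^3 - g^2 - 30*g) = g^2 - g - 30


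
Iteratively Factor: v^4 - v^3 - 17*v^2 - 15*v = (v)*(v^3 - v^2 - 17*v - 15) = v*(v - 5)*(v^2 + 4*v + 3) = v*(v - 5)*(v + 1)*(v + 3)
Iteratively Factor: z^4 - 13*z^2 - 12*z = (z - 4)*(z^3 + 4*z^2 + 3*z) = (z - 4)*(z + 3)*(z^2 + z) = (z - 4)*(z + 1)*(z + 3)*(z)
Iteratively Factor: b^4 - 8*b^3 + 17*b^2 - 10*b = (b)*(b^3 - 8*b^2 + 17*b - 10) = b*(b - 5)*(b^2 - 3*b + 2) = b*(b - 5)*(b - 1)*(b - 2)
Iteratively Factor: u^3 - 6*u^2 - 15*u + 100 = (u - 5)*(u^2 - u - 20) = (u - 5)^2*(u + 4)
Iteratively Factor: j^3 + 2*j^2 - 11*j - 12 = (j + 4)*(j^2 - 2*j - 3) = (j + 1)*(j + 4)*(j - 3)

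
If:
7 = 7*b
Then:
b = 1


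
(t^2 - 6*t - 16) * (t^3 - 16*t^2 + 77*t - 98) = t^5 - 22*t^4 + 157*t^3 - 304*t^2 - 644*t + 1568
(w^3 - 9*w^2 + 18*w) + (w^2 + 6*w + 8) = w^3 - 8*w^2 + 24*w + 8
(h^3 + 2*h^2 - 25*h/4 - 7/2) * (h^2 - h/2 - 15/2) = h^5 + 3*h^4/2 - 59*h^3/4 - 123*h^2/8 + 389*h/8 + 105/4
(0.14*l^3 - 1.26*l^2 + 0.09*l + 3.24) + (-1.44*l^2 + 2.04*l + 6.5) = 0.14*l^3 - 2.7*l^2 + 2.13*l + 9.74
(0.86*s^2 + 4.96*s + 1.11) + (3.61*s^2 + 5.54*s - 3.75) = 4.47*s^2 + 10.5*s - 2.64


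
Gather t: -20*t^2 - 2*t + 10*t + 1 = -20*t^2 + 8*t + 1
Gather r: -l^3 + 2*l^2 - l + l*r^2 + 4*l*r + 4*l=-l^3 + 2*l^2 + l*r^2 + 4*l*r + 3*l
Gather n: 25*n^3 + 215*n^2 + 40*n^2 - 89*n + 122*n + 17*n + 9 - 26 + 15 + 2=25*n^3 + 255*n^2 + 50*n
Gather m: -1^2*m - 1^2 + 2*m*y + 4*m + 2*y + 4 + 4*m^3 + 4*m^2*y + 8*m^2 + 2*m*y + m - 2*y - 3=4*m^3 + m^2*(4*y + 8) + m*(4*y + 4)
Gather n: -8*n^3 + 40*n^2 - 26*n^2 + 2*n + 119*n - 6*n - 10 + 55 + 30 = -8*n^3 + 14*n^2 + 115*n + 75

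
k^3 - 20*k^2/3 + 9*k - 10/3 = (k - 5)*(k - 1)*(k - 2/3)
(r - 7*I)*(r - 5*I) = r^2 - 12*I*r - 35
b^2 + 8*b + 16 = (b + 4)^2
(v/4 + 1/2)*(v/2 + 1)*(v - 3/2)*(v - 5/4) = v^4/8 + 5*v^3/32 - 41*v^2/64 - 7*v/16 + 15/16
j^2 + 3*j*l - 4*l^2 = (j - l)*(j + 4*l)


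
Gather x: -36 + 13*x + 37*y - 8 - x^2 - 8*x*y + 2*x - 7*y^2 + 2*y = -x^2 + x*(15 - 8*y) - 7*y^2 + 39*y - 44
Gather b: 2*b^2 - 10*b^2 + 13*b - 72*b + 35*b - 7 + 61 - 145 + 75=-8*b^2 - 24*b - 16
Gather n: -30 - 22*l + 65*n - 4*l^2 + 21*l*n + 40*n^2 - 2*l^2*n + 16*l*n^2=-4*l^2 - 22*l + n^2*(16*l + 40) + n*(-2*l^2 + 21*l + 65) - 30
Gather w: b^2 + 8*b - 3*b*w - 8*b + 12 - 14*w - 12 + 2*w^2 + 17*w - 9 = b^2 + 2*w^2 + w*(3 - 3*b) - 9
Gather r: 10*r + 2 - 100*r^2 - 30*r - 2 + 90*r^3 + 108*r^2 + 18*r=90*r^3 + 8*r^2 - 2*r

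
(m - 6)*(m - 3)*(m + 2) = m^3 - 7*m^2 + 36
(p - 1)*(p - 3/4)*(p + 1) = p^3 - 3*p^2/4 - p + 3/4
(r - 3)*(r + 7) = r^2 + 4*r - 21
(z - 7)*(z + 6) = z^2 - z - 42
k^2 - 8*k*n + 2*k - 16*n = (k + 2)*(k - 8*n)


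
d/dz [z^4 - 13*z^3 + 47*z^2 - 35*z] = 4*z^3 - 39*z^2 + 94*z - 35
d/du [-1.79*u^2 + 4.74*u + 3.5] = 4.74 - 3.58*u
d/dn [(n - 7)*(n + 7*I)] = 2*n - 7 + 7*I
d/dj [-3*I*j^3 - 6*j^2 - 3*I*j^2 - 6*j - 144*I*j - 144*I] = -9*I*j^2 - 6*j*(2 + I) - 6 - 144*I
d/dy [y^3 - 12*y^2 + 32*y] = 3*y^2 - 24*y + 32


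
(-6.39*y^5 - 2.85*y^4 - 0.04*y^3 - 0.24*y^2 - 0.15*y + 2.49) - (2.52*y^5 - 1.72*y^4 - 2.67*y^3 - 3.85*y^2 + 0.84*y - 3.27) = -8.91*y^5 - 1.13*y^4 + 2.63*y^3 + 3.61*y^2 - 0.99*y + 5.76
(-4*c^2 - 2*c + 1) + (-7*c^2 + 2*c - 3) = -11*c^2 - 2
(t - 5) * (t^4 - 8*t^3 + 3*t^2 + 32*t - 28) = t^5 - 13*t^4 + 43*t^3 + 17*t^2 - 188*t + 140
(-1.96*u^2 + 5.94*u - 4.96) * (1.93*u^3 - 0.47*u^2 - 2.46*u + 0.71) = -3.7828*u^5 + 12.3854*u^4 - 7.543*u^3 - 13.6728*u^2 + 16.419*u - 3.5216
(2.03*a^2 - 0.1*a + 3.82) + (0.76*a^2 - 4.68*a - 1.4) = 2.79*a^2 - 4.78*a + 2.42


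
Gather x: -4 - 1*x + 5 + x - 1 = 0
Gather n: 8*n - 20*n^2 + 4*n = -20*n^2 + 12*n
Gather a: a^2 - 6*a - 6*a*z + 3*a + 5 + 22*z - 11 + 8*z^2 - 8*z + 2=a^2 + a*(-6*z - 3) + 8*z^2 + 14*z - 4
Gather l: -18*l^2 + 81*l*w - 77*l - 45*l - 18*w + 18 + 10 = -18*l^2 + l*(81*w - 122) - 18*w + 28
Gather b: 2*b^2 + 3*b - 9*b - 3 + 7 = 2*b^2 - 6*b + 4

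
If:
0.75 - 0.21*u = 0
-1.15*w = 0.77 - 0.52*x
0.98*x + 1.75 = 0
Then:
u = 3.57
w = -1.48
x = -1.79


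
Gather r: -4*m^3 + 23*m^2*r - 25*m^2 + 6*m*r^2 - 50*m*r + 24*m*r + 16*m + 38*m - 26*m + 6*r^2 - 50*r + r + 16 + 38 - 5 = -4*m^3 - 25*m^2 + 28*m + r^2*(6*m + 6) + r*(23*m^2 - 26*m - 49) + 49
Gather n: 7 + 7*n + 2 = 7*n + 9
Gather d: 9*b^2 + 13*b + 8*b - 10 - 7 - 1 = 9*b^2 + 21*b - 18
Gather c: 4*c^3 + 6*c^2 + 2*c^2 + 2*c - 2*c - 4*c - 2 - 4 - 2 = 4*c^3 + 8*c^2 - 4*c - 8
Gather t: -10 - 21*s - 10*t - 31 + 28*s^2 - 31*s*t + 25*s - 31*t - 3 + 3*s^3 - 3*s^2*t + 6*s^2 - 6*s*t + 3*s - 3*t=3*s^3 + 34*s^2 + 7*s + t*(-3*s^2 - 37*s - 44) - 44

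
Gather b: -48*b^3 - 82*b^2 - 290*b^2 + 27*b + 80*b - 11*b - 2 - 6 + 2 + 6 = -48*b^3 - 372*b^2 + 96*b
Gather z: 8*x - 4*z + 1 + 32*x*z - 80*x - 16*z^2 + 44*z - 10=-72*x - 16*z^2 + z*(32*x + 40) - 9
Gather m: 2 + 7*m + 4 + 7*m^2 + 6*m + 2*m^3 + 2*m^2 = 2*m^3 + 9*m^2 + 13*m + 6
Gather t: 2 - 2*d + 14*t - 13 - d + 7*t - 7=-3*d + 21*t - 18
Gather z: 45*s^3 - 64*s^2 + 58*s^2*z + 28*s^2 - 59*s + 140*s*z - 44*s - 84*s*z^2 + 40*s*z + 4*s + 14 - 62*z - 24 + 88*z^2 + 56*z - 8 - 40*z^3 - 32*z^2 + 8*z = 45*s^3 - 36*s^2 - 99*s - 40*z^3 + z^2*(56 - 84*s) + z*(58*s^2 + 180*s + 2) - 18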